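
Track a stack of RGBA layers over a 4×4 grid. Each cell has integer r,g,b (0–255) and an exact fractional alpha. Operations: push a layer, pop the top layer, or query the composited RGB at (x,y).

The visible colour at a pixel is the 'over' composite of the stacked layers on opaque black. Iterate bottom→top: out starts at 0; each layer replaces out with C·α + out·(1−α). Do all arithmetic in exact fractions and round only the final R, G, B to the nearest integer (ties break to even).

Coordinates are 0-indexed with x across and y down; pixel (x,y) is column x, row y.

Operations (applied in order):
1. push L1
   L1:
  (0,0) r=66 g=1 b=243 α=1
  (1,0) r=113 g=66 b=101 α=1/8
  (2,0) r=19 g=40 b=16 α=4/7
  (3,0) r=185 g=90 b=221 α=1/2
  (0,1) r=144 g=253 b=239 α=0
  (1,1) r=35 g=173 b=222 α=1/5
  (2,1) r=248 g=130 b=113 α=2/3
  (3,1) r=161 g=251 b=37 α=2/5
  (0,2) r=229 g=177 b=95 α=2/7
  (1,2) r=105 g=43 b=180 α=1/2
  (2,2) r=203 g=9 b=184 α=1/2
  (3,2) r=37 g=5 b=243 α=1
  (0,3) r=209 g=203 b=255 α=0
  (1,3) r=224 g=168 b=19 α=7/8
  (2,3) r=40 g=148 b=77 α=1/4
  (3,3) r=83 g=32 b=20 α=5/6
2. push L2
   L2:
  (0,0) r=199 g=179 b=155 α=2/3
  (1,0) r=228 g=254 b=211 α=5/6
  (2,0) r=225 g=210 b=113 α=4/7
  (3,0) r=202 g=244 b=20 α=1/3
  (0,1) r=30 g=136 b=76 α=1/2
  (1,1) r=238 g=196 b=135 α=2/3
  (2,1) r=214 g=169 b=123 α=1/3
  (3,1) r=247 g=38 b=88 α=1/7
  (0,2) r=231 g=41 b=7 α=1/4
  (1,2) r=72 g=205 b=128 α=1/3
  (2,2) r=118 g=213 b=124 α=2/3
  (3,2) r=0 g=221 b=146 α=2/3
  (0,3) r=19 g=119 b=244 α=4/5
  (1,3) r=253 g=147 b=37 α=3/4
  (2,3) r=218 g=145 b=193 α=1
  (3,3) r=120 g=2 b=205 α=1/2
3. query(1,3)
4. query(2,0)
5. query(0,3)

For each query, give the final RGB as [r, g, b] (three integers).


(1,3) stack=L1,L2; from [0,0,0]:
+L1 (α=7/8) → [196, 147, 133/8]
+L2 (α=3/4) → [955/4, 147, 1021/32]
= [239, 147, 32]

query (2,0) [L1,L2] — begin 0,0,0
after L1 α=4/7: [76/7, 160/7, 64/7]
after L2 α=4/7: [6528/49, 6360/49, 3356/49]
= [133, 130, 68]

query (0,3) [L1,L2] — begin 0,0,0
after L1 α=0: [0, 0, 0]
after L2 α=4/5: [76/5, 476/5, 976/5]
rounded: [15, 95, 195]


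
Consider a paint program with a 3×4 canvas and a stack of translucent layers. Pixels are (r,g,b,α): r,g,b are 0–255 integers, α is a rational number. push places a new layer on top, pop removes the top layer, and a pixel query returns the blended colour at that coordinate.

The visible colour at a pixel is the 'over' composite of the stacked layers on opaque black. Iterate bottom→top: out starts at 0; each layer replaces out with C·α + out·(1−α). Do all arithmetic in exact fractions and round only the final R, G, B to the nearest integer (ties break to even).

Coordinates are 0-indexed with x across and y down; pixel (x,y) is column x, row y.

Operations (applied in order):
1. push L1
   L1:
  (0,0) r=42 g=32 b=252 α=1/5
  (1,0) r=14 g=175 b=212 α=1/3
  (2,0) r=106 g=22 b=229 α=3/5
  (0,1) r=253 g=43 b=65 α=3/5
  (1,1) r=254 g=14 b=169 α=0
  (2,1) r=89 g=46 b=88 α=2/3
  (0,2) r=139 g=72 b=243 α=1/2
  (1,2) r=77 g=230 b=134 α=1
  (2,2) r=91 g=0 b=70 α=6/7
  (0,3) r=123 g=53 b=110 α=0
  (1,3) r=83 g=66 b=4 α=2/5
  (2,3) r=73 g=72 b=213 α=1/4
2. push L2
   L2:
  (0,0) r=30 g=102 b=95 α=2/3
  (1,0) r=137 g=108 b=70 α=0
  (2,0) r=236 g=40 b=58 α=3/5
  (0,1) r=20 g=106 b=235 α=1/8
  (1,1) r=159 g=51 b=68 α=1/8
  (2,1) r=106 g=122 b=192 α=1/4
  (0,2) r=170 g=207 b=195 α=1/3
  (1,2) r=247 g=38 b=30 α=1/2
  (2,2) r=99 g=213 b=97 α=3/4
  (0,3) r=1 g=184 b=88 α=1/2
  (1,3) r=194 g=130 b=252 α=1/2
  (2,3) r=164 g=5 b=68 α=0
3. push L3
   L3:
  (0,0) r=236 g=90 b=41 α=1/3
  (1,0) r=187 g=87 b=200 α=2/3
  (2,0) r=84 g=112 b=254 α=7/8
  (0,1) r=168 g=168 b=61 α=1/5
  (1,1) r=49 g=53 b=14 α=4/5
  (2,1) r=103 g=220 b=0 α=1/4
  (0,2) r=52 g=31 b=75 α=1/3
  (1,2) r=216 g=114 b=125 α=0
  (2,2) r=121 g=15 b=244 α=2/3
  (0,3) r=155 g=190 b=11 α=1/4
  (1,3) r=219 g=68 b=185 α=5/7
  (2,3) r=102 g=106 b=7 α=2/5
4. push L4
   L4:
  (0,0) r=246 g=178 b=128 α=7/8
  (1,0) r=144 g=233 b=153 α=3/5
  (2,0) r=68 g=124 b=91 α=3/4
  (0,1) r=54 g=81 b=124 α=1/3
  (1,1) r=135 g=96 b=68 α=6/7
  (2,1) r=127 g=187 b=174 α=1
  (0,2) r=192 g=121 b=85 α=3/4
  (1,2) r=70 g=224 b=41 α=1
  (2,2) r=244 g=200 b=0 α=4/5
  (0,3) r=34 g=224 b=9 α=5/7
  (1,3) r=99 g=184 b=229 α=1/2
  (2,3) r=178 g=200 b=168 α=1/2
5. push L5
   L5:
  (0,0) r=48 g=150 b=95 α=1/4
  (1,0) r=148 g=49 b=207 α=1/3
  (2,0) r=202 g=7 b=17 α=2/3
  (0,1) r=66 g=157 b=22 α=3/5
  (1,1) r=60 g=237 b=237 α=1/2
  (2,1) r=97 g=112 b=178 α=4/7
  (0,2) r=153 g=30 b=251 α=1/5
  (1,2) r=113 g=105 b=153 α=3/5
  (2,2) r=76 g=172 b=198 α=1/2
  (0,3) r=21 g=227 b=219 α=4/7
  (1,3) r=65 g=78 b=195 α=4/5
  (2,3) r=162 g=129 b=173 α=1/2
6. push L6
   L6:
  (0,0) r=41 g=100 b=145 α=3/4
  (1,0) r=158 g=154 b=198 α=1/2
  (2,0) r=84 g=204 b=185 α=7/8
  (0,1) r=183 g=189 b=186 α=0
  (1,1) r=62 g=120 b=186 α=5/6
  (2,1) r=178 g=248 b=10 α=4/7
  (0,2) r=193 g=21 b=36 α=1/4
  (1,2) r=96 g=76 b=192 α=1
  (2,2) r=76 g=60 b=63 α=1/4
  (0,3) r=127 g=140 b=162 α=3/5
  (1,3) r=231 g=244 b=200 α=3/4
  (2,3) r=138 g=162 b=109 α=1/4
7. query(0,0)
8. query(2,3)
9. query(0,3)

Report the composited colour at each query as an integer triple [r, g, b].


(0,0) stack=L1,L2,L3,L4,L5,L6; from [0,0,0]:
+L1 (α=1/5) → [42/5, 32/5, 252/5]
+L2 (α=2/3) → [114/5, 1052/15, 1202/15]
+L3 (α=1/3) → [1408/15, 3454/45, 3019/45]
+L4 (α=7/8) → [13619/60, 14881/90, 43339/360]
+L5 (α=1/4) → [14579/80, 19381/120, 54739/480]
+L6 (α=3/4) → [24419/320, 55381/480, 263539/1920]
= [76, 115, 137]

query (2,3) [L1,L2,L3,L4,L5,L6] — begin 0,0,0
L1 α=1/4: [73/4, 18, 213/4]
L2 α=0: [73/4, 18, 213/4]
L3 α=2/5: [207/4, 266/5, 139/4]
L4 α=1/2: [919/8, 633/5, 811/8]
L5 α=1/2: [2215/16, 639/5, 2195/16]
L6 α=1/4: [8853/64, 2727/20, 8329/64]
rounded: [138, 136, 130]

(0,3) stack=L1,L2,L3,L4,L5,L6; from [0,0,0]:
+L1 (α=0) → [0, 0, 0]
+L2 (α=1/2) → [1/2, 92, 44]
+L3 (α=1/4) → [313/8, 233/2, 143/4]
+L4 (α=5/7) → [993/28, 1353/7, 233/14]
+L5 (α=4/7) → [5331/196, 10415/49, 12963/98]
+L6 (α=3/5) → [42669/490, 8282/49, 36777/245]
→ [87, 169, 150]


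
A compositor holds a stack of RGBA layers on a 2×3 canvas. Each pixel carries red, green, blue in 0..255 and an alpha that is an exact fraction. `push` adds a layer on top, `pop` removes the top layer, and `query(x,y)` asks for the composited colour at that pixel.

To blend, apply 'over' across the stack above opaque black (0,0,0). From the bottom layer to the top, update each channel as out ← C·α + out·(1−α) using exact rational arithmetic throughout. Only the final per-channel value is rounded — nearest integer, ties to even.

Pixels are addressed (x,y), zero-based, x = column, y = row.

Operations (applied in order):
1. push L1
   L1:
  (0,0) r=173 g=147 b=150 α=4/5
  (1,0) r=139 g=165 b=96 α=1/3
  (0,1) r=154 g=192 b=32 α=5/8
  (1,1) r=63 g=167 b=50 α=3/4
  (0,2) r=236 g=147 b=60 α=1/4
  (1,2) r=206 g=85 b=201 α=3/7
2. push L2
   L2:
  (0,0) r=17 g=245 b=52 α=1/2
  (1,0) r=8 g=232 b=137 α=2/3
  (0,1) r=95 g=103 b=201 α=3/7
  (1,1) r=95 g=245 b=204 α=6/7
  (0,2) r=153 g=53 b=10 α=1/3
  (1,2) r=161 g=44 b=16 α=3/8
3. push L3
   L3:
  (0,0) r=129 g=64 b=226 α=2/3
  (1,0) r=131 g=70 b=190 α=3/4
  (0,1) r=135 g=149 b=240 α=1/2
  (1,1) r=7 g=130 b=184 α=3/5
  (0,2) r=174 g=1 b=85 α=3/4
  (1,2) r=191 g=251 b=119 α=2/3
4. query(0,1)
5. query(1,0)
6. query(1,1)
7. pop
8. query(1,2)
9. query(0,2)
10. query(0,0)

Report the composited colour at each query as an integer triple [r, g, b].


(0,1) stack=L1,L2,L3; from [0,0,0]:
+L1 (α=5/8) → [385/4, 120, 20]
+L2 (α=3/7) → [670/7, 789/7, 683/7]
+L3 (α=1/2) → [1615/14, 916/7, 2363/14]
rounded: [115, 131, 169]

at x=1,y=0 over L1,L2,L3:
L1 α=1/3: [139/3, 55, 32]
L2 α=2/3: [187/9, 173, 102]
L3 α=3/4: [931/9, 383/4, 168]
→ [103, 96, 168]

query (1,1) [L1,L2,L3] — begin 0,0,0
+L1 (α=3/4) → [189/4, 501/4, 75/2]
+L2 (α=6/7) → [2469/28, 6381/28, 2523/14]
+L3 (α=3/5) → [2763/70, 11841/70, 6387/35]
→ [39, 169, 182]

query (1,2) [L1,L2] — begin 0,0,0
after L1 α=3/7: [618/7, 255/7, 603/7]
after L2 α=3/8: [6471/56, 2199/56, 3351/56]
= [116, 39, 60]

(0,2) stack=L1,L2; from [0,0,0]:
after L1 α=1/4: [59, 147/4, 15]
after L2 α=1/3: [271/3, 253/6, 40/3]
→ [90, 42, 13]

at x=0,y=0 over L1,L2:
after L1 α=4/5: [692/5, 588/5, 120]
after L2 α=1/2: [777/10, 1813/10, 86]
= [78, 181, 86]


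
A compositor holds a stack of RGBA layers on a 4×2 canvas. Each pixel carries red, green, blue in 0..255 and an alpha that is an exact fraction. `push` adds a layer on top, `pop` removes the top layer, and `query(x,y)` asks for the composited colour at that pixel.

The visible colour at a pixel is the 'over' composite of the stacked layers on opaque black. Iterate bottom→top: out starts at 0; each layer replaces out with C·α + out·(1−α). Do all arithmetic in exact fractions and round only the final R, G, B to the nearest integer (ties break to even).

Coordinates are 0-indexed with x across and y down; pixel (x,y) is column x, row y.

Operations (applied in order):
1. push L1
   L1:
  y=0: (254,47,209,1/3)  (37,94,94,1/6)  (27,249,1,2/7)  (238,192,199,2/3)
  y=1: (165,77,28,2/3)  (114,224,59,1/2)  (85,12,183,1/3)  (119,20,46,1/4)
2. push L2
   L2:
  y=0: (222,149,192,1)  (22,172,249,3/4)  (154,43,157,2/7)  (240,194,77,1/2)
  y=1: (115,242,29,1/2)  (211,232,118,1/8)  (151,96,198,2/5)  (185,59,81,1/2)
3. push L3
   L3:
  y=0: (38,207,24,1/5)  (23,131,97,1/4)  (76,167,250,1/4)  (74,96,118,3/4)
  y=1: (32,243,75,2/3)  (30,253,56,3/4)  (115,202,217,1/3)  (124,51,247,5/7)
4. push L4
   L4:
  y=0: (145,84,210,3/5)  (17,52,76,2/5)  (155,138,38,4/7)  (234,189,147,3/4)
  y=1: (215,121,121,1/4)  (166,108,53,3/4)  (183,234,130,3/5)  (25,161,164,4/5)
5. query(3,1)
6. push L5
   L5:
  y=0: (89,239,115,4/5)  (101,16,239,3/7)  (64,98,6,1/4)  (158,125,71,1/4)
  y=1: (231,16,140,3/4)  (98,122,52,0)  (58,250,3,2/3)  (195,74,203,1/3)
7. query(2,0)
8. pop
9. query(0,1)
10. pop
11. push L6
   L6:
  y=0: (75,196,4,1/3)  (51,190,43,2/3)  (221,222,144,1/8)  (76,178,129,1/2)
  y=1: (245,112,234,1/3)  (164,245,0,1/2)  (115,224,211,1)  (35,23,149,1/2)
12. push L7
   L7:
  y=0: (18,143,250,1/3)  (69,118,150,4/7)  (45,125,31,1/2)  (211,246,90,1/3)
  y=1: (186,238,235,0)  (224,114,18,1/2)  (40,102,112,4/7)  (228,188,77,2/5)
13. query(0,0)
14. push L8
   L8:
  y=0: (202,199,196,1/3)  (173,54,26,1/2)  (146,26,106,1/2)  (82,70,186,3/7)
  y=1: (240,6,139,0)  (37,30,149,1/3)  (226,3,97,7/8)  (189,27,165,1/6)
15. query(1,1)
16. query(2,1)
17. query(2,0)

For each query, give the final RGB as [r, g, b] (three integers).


at x=3,y=1 over L1,L2,L3,L4:
after L1 α=1/4: [119/4, 5, 23/2]
after L2 α=1/2: [859/8, 32, 185/4]
after L3 α=5/7: [477/4, 319/7, 2655/14]
after L4 α=4/5: [877/20, 4827/35, 11839/70]
rounded: [44, 138, 169]

(2,0) stack=L1,L2,L3,L4,L5; from [0,0,0]:
+L1 (α=2/7) → [54/7, 498/7, 2/7]
+L2 (α=2/7) → [2426/49, 3092/49, 2208/49]
+L3 (α=1/4) → [5501/98, 17459/196, 9437/98]
+L4 (α=4/7) → [77263/686, 160569/1372, 43207/686]
+L5 (α=1/4) → [275693/2744, 616163/5488, 133737/2744]
= [100, 112, 49]

(0,1) stack=L1,L2,L3,L4; from [0,0,0]:
L1 α=2/3: [110, 154/3, 56/3]
L2 α=1/2: [225/2, 440/3, 143/6]
L3 α=2/3: [353/6, 1898/9, 1043/18]
L4 α=1/4: [783/8, 2261/12, 1769/24]
= [98, 188, 74]

query (0,0) [L1,L2,L3,L6,L7] — begin 0,0,0
after L1 α=1/3: [254/3, 47/3, 209/3]
after L2 α=1: [222, 149, 192]
after L3 α=1/5: [926/5, 803/5, 792/5]
after L6 α=1/3: [2227/15, 862/5, 1604/15]
after L7 α=1/3: [4724/45, 813/5, 6958/45]
= [105, 163, 155]

at x=1,y=1 over L1,L2,L3,L6,L7,L8:
+L1 (α=1/2) → [57, 112, 59/2]
+L2 (α=1/8) → [305/4, 127, 649/16]
+L3 (α=3/4) → [665/16, 443/2, 3337/64]
+L6 (α=1/2) → [3289/32, 933/4, 3337/128]
+L7 (α=1/2) → [10457/64, 1389/8, 5641/256]
+L8 (α=1/3) → [11641/96, 503/4, 24713/384]
rounded: [121, 126, 64]

(2,1) stack=L1,L2,L3,L6,L7,L8; from [0,0,0]:
after L1 α=1/3: [85/3, 4, 61]
after L2 α=2/5: [387/5, 204/5, 579/5]
after L3 α=1/3: [1349/15, 1418/15, 2243/15]
after L6 α=1: [115, 224, 211]
after L7 α=4/7: [505/7, 1080/7, 1081/7]
after L8 α=7/8: [11579/56, 1227/56, 2917/28]
→ [207, 22, 104]

at x=2,y=0 over L1,L2,L3,L6,L7,L8:
L1 α=2/7: [54/7, 498/7, 2/7]
L2 α=2/7: [2426/49, 3092/49, 2208/49]
L3 α=1/4: [5501/98, 17459/196, 9437/98]
L6 α=1/8: [8595/112, 23675/224, 11453/112]
L7 α=1/2: [13635/224, 51675/448, 14925/224]
L8 α=1/2: [46339/448, 63323/896, 38669/448]
→ [103, 71, 86]


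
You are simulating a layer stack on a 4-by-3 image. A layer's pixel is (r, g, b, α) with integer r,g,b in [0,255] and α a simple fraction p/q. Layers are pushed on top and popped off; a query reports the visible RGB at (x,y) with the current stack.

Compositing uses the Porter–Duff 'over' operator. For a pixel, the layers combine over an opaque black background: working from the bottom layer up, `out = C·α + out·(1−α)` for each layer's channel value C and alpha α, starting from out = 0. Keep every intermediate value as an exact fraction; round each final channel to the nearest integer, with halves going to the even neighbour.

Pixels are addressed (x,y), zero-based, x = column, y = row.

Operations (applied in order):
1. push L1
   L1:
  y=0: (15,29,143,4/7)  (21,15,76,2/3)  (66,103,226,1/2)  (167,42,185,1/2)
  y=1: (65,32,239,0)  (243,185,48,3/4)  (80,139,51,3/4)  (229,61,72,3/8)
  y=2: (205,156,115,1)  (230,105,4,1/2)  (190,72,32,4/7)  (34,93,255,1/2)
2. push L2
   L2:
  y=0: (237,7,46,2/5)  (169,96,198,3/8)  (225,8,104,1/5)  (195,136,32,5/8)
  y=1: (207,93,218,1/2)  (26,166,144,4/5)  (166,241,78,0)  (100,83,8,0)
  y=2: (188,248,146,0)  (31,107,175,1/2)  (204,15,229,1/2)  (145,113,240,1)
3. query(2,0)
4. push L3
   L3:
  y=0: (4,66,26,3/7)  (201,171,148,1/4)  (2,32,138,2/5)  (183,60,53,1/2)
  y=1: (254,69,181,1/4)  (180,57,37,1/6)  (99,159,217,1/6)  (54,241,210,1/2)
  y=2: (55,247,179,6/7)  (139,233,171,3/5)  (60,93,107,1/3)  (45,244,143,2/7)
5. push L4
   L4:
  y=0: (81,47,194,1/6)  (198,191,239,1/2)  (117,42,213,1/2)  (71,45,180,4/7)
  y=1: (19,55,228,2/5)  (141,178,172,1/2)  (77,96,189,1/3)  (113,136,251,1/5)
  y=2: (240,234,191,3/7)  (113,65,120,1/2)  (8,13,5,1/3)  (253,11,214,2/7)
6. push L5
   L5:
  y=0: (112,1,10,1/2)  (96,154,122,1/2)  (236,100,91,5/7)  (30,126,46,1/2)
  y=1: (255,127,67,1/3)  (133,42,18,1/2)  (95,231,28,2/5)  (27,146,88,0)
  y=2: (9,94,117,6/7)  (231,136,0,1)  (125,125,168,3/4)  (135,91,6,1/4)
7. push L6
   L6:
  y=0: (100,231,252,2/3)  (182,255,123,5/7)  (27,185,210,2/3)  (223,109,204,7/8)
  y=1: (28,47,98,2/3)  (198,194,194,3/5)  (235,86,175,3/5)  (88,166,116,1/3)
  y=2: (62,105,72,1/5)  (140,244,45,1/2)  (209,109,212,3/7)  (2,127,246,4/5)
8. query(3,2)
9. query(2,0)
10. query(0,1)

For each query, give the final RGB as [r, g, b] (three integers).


query (2,0) [L1,L2] — begin 0,0,0
L1 α=1/2: [33, 103/2, 113]
L2 α=1/5: [357/5, 214/5, 556/5]
→ [71, 43, 111]

(3,2) stack=L1,L2,L3,L4,L5,L6; from [0,0,0]:
after L1 α=1/2: [17, 93/2, 255/2]
after L2 α=1: [145, 113, 240]
after L3 α=2/7: [815/7, 1053/7, 1486/7]
after L4 α=2/7: [7617/49, 5419/49, 10426/49]
after L5 α=1/4: [14733/98, 5179/49, 7893/49]
after L6 α=4/5: [15517/490, 30071/245, 56109/245]
→ [32, 123, 229]

(2,0) stack=L1,L2,L3,L4,L5,L6; from [0,0,0]:
+L1 (α=1/2) → [33, 103/2, 113]
+L2 (α=1/5) → [357/5, 214/5, 556/5]
+L3 (α=2/5) → [1091/25, 962/25, 3048/25]
+L4 (α=1/2) → [2008/25, 1006/25, 8373/50]
+L5 (α=5/7) → [4788/25, 14512/175, 19748/175]
+L6 (α=2/3) → [2046/25, 79262/525, 93248/525]
→ [82, 151, 178]

query (0,1) [L1,L2,L3,L4,L5,L6] — begin 0,0,0
after L1 α=0: [0, 0, 0]
after L2 α=1/2: [207/2, 93/2, 109]
after L3 α=1/4: [1129/8, 417/8, 127]
after L4 α=2/5: [3691/40, 2131/40, 837/5]
after L5 α=1/3: [8791/60, 1557/20, 2009/15]
after L6 α=2/3: [12151/180, 3437/60, 4949/45]
rounded: [68, 57, 110]


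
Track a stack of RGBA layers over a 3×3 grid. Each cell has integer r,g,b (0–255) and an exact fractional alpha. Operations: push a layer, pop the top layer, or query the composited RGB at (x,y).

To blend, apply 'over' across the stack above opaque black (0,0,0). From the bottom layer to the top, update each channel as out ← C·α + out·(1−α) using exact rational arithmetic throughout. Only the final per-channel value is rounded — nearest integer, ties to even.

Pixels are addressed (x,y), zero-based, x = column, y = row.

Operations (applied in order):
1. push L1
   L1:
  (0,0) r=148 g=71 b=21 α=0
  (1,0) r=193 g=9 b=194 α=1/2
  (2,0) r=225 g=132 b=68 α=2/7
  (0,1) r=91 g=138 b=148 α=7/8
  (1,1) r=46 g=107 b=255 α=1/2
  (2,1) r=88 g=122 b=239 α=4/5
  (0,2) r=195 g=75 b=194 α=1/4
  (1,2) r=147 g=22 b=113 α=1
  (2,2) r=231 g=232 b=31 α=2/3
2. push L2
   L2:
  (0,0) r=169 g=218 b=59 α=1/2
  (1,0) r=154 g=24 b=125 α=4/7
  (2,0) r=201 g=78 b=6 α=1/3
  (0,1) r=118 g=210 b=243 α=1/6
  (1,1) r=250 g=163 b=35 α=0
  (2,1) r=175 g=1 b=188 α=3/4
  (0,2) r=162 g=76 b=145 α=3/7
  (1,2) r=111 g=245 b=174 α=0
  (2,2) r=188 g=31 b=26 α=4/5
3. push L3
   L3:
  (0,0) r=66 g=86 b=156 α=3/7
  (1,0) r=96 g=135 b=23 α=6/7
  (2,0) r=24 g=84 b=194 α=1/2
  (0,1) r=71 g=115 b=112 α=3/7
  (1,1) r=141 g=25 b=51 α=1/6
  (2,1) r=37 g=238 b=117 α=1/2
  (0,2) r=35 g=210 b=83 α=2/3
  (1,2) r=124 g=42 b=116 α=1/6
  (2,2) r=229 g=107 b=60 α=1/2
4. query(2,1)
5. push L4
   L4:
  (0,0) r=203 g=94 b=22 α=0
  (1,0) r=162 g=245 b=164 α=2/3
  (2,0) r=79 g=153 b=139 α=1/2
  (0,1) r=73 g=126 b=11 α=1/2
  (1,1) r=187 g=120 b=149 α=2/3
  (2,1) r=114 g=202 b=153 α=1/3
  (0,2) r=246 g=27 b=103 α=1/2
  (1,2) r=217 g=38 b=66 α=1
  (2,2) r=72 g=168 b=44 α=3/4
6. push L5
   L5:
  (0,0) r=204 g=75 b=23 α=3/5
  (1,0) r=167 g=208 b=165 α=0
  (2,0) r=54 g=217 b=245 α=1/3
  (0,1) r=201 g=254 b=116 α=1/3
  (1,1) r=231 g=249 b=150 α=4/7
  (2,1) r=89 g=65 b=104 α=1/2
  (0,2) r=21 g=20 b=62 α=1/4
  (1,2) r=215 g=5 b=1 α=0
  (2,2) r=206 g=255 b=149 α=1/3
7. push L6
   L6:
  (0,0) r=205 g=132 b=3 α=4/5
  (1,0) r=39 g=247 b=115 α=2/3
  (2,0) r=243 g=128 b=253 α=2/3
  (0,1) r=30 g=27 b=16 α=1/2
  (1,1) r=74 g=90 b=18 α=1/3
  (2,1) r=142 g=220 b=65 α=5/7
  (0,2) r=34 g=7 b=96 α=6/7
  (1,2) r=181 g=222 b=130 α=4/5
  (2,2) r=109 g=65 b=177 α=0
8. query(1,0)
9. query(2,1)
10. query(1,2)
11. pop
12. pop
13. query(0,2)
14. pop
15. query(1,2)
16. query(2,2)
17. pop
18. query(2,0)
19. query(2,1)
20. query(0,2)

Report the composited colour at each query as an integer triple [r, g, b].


at x=2,y=1 over L1,L2,L3:
L1 α=4/5: [352/5, 488/5, 956/5]
L2 α=3/4: [2977/20, 503/20, 944/5]
L3 α=1/2: [3717/40, 5263/40, 1529/10]
rounded: [93, 132, 153]

query (1,0) [L1,L2,L3,L4,L5,L6] — begin 0,0,0
L1 α=1/2: [193/2, 9/2, 97]
L2 α=4/7: [1811/14, 219/14, 113]
L3 α=6/7: [9875/98, 11559/98, 251/7]
L4 α=2/3: [41627/294, 59579/294, 849/7]
L5 α=0: [41627/294, 59579/294, 849/7]
L6 α=2/3: [64559/882, 204815/882, 2459/21]
→ [73, 232, 117]

(2,1) stack=L1,L2,L3,L4,L5,L6; from [0,0,0]:
L1 α=4/5: [352/5, 488/5, 956/5]
L2 α=3/4: [2977/20, 503/20, 944/5]
L3 α=1/2: [3717/40, 5263/40, 1529/10]
L4 α=1/3: [1999/20, 3101/20, 2294/15]
L5 α=1/2: [3779/40, 4401/40, 1927/15]
L6 α=5/7: [17979/140, 26401/140, 1247/15]
rounded: [128, 189, 83]

query (1,2) [L1,L2,L3,L4,L5,L6] — begin 0,0,0
L1 α=1: [147, 22, 113]
L2 α=0: [147, 22, 113]
L3 α=1/6: [859/6, 76/3, 227/2]
L4 α=1: [217, 38, 66]
L5 α=0: [217, 38, 66]
L6 α=4/5: [941/5, 926/5, 586/5]
→ [188, 185, 117]

(0,2) stack=L1,L2,L3,L4; from [0,0,0]:
+L1 (α=1/4) → [195/4, 75/4, 97/2]
+L2 (α=3/7) → [681/7, 303/7, 629/7]
+L3 (α=2/3) → [1171/21, 1081/7, 597/7]
+L4 (α=1/2) → [6337/42, 635/7, 659/7]
= [151, 91, 94]

at x=1,y=2 over L1,L2,L3:
L1 α=1: [147, 22, 113]
L2 α=0: [147, 22, 113]
L3 α=1/6: [859/6, 76/3, 227/2]
= [143, 25, 114]

query (2,2) [L1,L2,L3] — begin 0,0,0
after L1 α=2/3: [154, 464/3, 62/3]
after L2 α=4/5: [906/5, 836/15, 374/15]
after L3 α=1/2: [2051/10, 2441/30, 637/15]
rounded: [205, 81, 42]

query (2,0) [L1,L2] — begin 0,0,0
after L1 α=2/7: [450/7, 264/7, 136/7]
after L2 α=1/3: [769/7, 358/7, 314/21]
→ [110, 51, 15]

(2,1) stack=L1,L2; from [0,0,0]:
after L1 α=4/5: [352/5, 488/5, 956/5]
after L2 α=3/4: [2977/20, 503/20, 944/5]
= [149, 25, 189]

(0,2) stack=L1,L2; from [0,0,0]:
+L1 (α=1/4) → [195/4, 75/4, 97/2]
+L2 (α=3/7) → [681/7, 303/7, 629/7]
→ [97, 43, 90]


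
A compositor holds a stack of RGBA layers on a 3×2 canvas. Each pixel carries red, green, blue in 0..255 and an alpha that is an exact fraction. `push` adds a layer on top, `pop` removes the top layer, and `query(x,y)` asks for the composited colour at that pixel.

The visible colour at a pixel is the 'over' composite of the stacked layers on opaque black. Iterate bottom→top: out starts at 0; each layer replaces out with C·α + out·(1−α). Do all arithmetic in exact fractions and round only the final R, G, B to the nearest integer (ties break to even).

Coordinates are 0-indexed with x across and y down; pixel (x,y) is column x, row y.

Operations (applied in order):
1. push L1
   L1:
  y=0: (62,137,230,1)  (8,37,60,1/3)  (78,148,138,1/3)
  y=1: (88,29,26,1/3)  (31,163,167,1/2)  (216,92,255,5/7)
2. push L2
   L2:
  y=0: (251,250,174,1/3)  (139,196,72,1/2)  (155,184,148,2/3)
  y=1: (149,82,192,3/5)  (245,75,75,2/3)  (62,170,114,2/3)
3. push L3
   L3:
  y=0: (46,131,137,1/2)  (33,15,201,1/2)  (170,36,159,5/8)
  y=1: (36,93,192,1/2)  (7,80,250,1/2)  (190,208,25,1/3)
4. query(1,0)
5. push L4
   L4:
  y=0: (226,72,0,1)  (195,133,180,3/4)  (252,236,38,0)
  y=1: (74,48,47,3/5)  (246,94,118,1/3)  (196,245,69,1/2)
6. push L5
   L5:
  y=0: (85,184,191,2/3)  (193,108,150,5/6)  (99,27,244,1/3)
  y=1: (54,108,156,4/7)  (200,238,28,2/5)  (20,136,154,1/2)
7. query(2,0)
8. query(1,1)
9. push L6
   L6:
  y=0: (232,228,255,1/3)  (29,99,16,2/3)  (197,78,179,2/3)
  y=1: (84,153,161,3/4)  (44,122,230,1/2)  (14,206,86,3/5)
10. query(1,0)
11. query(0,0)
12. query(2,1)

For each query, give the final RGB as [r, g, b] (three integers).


(1,0) stack=L1,L2,L3; from [0,0,0]:
after L1 α=1/3: [8/3, 37/3, 20]
after L2 α=1/2: [425/6, 625/6, 46]
after L3 α=1/2: [623/12, 715/12, 247/2]
rounded: [52, 60, 124]

at x=2,y=0 over L1,L2,L3,L4,L5:
+L1 (α=1/3) → [26, 148/3, 46]
+L2 (α=2/3) → [112, 1252/9, 114]
+L3 (α=5/8) → [593/4, 224/3, 1137/8]
+L4 (α=0) → [593/4, 224/3, 1137/8]
+L5 (α=1/3) → [791/6, 529/9, 2113/12]
= [132, 59, 176]

at x=1,y=1 over L1,L2,L3,L4,L5:
after L1 α=1/2: [31/2, 163/2, 167/2]
after L2 α=2/3: [337/2, 463/6, 467/6]
after L3 α=1/2: [351/4, 943/12, 1967/12]
after L4 α=1/3: [281/2, 1507/18, 2675/18]
after L5 α=2/5: [1643/10, 4363/30, 3011/30]
rounded: [164, 145, 100]

at x=1,y=0 over L1,L2,L3,L4,L5,L6:
+L1 (α=1/3) → [8/3, 37/3, 20]
+L2 (α=1/2) → [425/6, 625/6, 46]
+L3 (α=1/2) → [623/12, 715/12, 247/2]
+L4 (α=3/4) → [7643/48, 5503/48, 1327/8]
+L5 (α=5/6) → [53963/288, 31423/288, 7327/48]
+L6 (α=2/3) → [70667/864, 88447/864, 8863/144]
rounded: [82, 102, 62]

(0,0) stack=L1,L2,L3,L4,L5,L6; from [0,0,0]:
+L1 (α=1) → [62, 137, 230]
+L2 (α=1/3) → [125, 524/3, 634/3]
+L3 (α=1/2) → [171/2, 917/6, 1045/6]
+L4 (α=1) → [226, 72, 0]
+L5 (α=2/3) → [132, 440/3, 382/3]
+L6 (α=1/3) → [496/3, 1564/9, 1529/9]
→ [165, 174, 170]

query (2,1) [L1,L2,L3,L4,L5,L6] — begin 0,0,0
after L1 α=5/7: [1080/7, 460/7, 1275/7]
after L2 α=2/3: [1948/21, 2840/21, 957/7]
after L3 α=1/3: [7886/63, 10048/63, 2089/21]
after L4 α=1/2: [10117/63, 25483/126, 1769/21]
after L5 α=1/2: [11377/126, 42619/252, 5003/42]
after L6 α=3/5: [14023/315, 120487/630, 10421/105]
→ [45, 191, 99]


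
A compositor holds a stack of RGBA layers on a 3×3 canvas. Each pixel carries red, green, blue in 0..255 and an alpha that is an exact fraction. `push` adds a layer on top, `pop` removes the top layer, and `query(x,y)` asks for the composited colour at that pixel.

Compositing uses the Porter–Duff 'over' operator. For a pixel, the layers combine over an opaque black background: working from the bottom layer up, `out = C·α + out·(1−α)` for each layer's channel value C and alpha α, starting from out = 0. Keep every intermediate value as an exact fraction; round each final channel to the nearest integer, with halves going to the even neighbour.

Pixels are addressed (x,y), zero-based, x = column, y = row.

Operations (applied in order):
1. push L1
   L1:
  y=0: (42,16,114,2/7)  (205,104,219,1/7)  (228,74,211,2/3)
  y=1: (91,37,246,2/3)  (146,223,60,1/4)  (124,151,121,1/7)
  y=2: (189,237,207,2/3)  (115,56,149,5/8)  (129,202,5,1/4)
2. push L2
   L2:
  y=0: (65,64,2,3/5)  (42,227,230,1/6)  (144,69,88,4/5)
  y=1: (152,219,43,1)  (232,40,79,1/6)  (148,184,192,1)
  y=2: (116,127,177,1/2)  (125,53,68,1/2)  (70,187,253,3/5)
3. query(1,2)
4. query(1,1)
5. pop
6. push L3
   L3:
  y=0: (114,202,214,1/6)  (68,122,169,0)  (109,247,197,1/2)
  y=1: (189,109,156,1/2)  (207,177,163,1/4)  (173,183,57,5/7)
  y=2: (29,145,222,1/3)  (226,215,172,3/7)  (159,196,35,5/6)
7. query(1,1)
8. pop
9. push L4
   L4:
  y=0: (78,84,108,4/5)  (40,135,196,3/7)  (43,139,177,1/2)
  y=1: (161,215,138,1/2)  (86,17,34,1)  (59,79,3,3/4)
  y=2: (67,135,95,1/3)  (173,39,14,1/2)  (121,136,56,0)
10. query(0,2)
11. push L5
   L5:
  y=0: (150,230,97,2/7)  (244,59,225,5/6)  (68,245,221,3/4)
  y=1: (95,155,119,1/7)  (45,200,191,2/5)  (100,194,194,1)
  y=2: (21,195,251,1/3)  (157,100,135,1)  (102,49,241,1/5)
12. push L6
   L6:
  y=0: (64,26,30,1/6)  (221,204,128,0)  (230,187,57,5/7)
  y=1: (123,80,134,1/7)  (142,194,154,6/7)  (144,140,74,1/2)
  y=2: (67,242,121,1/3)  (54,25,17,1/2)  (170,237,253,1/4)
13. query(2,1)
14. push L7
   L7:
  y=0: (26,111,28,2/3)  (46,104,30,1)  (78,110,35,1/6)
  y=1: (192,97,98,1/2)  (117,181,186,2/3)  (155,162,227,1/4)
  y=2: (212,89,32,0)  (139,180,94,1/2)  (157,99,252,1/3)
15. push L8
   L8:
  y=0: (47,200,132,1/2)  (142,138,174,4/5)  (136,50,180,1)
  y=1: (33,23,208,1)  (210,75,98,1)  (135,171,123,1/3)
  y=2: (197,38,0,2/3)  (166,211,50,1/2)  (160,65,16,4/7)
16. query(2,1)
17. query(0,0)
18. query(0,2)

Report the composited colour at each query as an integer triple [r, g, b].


at x=1,y=2 over L1,L2:
L1 α=5/8: [575/8, 35, 745/8]
L2 α=1/2: [1575/16, 44, 1289/16]
→ [98, 44, 81]

(1,1) stack=L1,L2; from [0,0,0]:
after L1 α=1/4: [73/2, 223/4, 15]
after L2 α=1/6: [829/12, 425/8, 77/3]
→ [69, 53, 26]

at x=1,y=1 over L1,L3:
after L1 α=1/4: [73/2, 223/4, 15]
after L3 α=1/4: [633/8, 1377/16, 52]
rounded: [79, 86, 52]

query (0,2) [L1,L4] — begin 0,0,0
+L1 (α=2/3) → [126, 158, 138]
+L4 (α=1/3) → [319/3, 451/3, 371/3]
rounded: [106, 150, 124]

at x=2,y=1 over L1,L4,L5,L6:
after L1 α=1/7: [124/7, 151/7, 121/7]
after L4 α=3/4: [1363/28, 905/14, 46/7]
after L5 α=1: [100, 194, 194]
after L6 α=1/2: [122, 167, 134]
→ [122, 167, 134]

query (2,1) [L1,L4,L5,L6,L7,L8] — begin 0,0,0
+L1 (α=1/7) → [124/7, 151/7, 121/7]
+L4 (α=3/4) → [1363/28, 905/14, 46/7]
+L5 (α=1) → [100, 194, 194]
+L6 (α=1/2) → [122, 167, 134]
+L7 (α=1/4) → [521/4, 663/4, 629/4]
+L8 (α=1/3) → [791/6, 335/2, 875/6]
rounded: [132, 168, 146]

at x=0,y=0 over L1,L4,L5,L6,L7,L8:
L1 α=2/7: [12, 32/7, 228/7]
L4 α=4/5: [324/5, 2384/35, 3252/35]
L5 α=2/7: [624/7, 5604/49, 4610/49]
L6 α=1/6: [1784/21, 14647/147, 12260/147]
L7 α=2/3: [2876/63, 47281/441, 20492/441]
L8 α=1/2: [5837/126, 135481/882, 39352/441]
rounded: [46, 154, 89]

query (0,2) [L1,L4,L5,L6,L7,L8] — begin 0,0,0
L1 α=2/3: [126, 158, 138]
L4 α=1/3: [319/3, 451/3, 371/3]
L5 α=1/3: [701/9, 1487/9, 1495/9]
L6 α=1/3: [2005/27, 5152/27, 4079/27]
L7 α=0: [2005/27, 5152/27, 4079/27]
L8 α=2/3: [12643/81, 7204/81, 4079/81]
→ [156, 89, 50]


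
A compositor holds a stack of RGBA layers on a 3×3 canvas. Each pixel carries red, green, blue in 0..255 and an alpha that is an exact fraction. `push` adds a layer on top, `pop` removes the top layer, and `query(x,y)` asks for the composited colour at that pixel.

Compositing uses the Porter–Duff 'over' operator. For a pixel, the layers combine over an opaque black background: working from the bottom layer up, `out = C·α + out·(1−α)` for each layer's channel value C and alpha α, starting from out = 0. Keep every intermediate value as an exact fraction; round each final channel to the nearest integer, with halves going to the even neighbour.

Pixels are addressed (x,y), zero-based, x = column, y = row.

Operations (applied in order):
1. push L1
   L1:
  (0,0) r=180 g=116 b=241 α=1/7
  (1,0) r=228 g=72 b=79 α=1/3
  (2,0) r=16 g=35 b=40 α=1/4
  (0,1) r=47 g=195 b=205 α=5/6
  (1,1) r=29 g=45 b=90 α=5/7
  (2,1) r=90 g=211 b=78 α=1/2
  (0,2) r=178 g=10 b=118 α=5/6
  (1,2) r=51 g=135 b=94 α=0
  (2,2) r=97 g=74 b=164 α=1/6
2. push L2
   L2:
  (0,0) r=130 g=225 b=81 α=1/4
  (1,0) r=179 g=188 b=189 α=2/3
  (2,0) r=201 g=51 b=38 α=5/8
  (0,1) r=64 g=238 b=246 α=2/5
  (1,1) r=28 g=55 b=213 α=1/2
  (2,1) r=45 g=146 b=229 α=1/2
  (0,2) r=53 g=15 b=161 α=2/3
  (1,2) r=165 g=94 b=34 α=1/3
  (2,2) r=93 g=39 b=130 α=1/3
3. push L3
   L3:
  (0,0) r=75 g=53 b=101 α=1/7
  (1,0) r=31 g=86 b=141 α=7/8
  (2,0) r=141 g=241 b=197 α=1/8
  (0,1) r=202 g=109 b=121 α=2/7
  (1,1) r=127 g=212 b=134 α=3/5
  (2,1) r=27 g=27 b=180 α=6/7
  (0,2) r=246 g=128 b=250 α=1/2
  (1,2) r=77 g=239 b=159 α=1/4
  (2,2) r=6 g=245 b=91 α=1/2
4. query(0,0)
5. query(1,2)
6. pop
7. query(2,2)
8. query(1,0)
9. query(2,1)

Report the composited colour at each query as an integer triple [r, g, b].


query (0,0) [L1,L2,L3] — begin 0,0,0
after L1 α=1/7: [180/7, 116/7, 241/7]
after L2 α=1/4: [725/14, 1923/28, 645/14]
after L3 α=1/7: [2700/49, 6511/98, 2642/49]
→ [55, 66, 54]

(1,2) stack=L1,L2,L3; from [0,0,0]:
+L1 (α=0) → [0, 0, 0]
+L2 (α=1/3) → [55, 94/3, 34/3]
+L3 (α=1/4) → [121/2, 333/4, 193/4]
rounded: [60, 83, 48]

(2,2) stack=L1,L2; from [0,0,0]:
after L1 α=1/6: [97/6, 37/3, 82/3]
after L2 α=1/3: [376/9, 191/9, 554/9]
→ [42, 21, 62]

query (1,0) [L1,L2] — begin 0,0,0
after L1 α=1/3: [76, 24, 79/3]
after L2 α=2/3: [434/3, 400/3, 1213/9]
→ [145, 133, 135]

query (2,1) [L1,L2] — begin 0,0,0
after L1 α=1/2: [45, 211/2, 39]
after L2 α=1/2: [45, 503/4, 134]
rounded: [45, 126, 134]


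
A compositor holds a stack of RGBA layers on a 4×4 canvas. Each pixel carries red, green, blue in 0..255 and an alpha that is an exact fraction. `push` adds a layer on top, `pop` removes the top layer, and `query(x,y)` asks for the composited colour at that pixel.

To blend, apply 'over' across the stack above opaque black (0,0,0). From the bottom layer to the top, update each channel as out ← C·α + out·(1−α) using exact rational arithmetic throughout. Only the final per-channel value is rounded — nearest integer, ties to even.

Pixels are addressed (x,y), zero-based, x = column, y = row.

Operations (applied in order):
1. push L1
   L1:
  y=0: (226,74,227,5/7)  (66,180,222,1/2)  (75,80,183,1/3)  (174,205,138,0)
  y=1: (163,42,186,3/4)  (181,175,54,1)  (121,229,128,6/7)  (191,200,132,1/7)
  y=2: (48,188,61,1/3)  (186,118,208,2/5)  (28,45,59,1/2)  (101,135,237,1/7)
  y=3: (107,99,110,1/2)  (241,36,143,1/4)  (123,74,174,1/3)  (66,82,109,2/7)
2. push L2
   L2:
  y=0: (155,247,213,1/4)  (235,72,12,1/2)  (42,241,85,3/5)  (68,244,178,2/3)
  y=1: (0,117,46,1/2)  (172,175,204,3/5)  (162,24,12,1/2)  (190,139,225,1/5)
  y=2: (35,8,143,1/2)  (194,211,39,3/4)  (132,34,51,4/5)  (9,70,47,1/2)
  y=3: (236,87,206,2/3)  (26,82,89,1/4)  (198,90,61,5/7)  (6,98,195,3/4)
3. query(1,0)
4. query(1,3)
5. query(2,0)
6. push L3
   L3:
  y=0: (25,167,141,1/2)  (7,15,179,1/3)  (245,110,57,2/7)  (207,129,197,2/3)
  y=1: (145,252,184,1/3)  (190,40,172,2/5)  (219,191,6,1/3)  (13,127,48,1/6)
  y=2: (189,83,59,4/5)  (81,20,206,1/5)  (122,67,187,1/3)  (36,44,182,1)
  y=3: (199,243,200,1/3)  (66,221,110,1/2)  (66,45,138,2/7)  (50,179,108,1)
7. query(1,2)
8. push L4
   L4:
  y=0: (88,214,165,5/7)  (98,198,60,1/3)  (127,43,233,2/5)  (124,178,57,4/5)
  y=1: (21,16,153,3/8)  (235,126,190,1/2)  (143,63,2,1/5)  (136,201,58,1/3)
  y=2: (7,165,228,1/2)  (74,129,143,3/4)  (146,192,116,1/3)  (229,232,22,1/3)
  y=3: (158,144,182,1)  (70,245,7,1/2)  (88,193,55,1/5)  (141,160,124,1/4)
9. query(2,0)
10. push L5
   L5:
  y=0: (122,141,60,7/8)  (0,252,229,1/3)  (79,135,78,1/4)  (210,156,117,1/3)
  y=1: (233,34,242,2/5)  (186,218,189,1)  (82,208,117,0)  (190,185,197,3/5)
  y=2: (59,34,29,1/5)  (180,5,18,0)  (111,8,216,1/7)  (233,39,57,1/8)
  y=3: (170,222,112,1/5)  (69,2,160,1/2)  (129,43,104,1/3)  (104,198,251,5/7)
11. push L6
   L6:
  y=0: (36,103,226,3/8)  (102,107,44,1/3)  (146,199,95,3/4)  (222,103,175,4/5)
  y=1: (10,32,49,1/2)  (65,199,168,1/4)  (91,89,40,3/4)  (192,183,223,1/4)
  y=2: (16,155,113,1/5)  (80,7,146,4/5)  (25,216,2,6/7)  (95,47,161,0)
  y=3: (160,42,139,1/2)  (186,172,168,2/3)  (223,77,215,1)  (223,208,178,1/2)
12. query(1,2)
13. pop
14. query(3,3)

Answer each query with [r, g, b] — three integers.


query (1,0) [L1,L2] — begin 0,0,0
after L1 α=1/2: [33, 90, 111]
after L2 α=1/2: [134, 81, 123/2]
→ [134, 81, 62]

query (1,3) [L1,L2] — begin 0,0,0
after L1 α=1/4: [241/4, 9, 143/4]
after L2 α=1/4: [827/16, 109/4, 785/16]
rounded: [52, 27, 49]

at x=2,y=0 over L1,L2:
L1 α=1/3: [25, 80/3, 61]
L2 α=3/5: [176/5, 2329/15, 377/5]
→ [35, 155, 75]

(1,2) stack=L1,L2,L3; from [0,0,0]:
after L1 α=2/5: [372/5, 236/5, 416/5]
after L2 α=3/4: [1641/10, 3401/20, 1001/20]
after L3 α=1/5: [3687/25, 3501/25, 2031/25]
rounded: [147, 140, 81]

at x=2,y=0 over L1,L2,L3,L4:
after L1 α=1/3: [25, 80/3, 61]
after L2 α=3/5: [176/5, 2329/15, 377/5]
after L3 α=2/7: [666/7, 427/3, 491/7]
after L4 α=2/5: [3776/35, 513/5, 947/7]
= [108, 103, 135]

at x=1,y=2 over L1,L2,L3,L4,L5,L6:
+L1 (α=2/5) → [372/5, 236/5, 416/5]
+L2 (α=3/4) → [1641/10, 3401/20, 1001/20]
+L3 (α=1/5) → [3687/25, 3501/25, 2031/25]
+L4 (α=3/4) → [9237/100, 3294/25, 3189/25]
+L5 (α=0) → [9237/100, 3294/25, 3189/25]
+L6 (α=4/5) → [41237/500, 3994/125, 17789/125]
→ [82, 32, 142]

at x=3,y=3 over L1,L2,L3,L4,L5:
+L1 (α=2/7) → [132/7, 164/7, 218/7]
+L2 (α=3/4) → [129/14, 1111/14, 4313/28]
+L3 (α=1) → [50, 179, 108]
+L4 (α=1/4) → [291/4, 697/4, 112]
+L5 (α=5/7) → [1331/14, 2677/14, 1479/7]
rounded: [95, 191, 211]


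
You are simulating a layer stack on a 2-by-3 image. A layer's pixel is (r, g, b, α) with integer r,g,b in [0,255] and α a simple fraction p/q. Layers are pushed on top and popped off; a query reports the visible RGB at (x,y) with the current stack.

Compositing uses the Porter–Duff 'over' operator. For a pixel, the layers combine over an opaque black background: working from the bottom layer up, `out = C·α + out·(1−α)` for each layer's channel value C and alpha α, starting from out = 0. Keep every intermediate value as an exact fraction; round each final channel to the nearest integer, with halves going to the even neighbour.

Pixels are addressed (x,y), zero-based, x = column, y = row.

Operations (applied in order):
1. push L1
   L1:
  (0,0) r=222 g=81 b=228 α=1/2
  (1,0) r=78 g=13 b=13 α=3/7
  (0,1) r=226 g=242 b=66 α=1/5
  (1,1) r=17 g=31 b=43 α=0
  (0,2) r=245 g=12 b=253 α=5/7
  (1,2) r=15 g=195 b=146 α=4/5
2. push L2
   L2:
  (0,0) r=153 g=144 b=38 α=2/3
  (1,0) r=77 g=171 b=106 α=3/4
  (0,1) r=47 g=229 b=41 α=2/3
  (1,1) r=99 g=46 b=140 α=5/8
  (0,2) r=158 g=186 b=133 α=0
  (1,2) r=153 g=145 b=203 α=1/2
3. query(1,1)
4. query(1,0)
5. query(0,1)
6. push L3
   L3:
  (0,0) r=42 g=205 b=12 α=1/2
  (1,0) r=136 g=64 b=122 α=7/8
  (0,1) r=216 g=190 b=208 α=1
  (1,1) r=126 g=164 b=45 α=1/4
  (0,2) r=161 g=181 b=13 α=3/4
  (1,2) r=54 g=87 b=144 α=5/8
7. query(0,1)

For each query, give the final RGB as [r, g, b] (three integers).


at x=1,y=1 over L1,L2:
+L1 (α=0) → [0, 0, 0]
+L2 (α=5/8) → [495/8, 115/4, 175/2]
→ [62, 29, 88]

query (1,0) [L1,L2] — begin 0,0,0
L1 α=3/7: [234/7, 39/7, 39/7]
L2 α=3/4: [1851/28, 1815/14, 2265/28]
= [66, 130, 81]

query (0,1) [L1,L2] — begin 0,0,0
after L1 α=1/5: [226/5, 242/5, 66/5]
after L2 α=2/3: [232/5, 844/5, 476/15]
rounded: [46, 169, 32]

(0,1) stack=L1,L2,L3; from [0,0,0]:
+L1 (α=1/5) → [226/5, 242/5, 66/5]
+L2 (α=2/3) → [232/5, 844/5, 476/15]
+L3 (α=1) → [216, 190, 208]
rounded: [216, 190, 208]


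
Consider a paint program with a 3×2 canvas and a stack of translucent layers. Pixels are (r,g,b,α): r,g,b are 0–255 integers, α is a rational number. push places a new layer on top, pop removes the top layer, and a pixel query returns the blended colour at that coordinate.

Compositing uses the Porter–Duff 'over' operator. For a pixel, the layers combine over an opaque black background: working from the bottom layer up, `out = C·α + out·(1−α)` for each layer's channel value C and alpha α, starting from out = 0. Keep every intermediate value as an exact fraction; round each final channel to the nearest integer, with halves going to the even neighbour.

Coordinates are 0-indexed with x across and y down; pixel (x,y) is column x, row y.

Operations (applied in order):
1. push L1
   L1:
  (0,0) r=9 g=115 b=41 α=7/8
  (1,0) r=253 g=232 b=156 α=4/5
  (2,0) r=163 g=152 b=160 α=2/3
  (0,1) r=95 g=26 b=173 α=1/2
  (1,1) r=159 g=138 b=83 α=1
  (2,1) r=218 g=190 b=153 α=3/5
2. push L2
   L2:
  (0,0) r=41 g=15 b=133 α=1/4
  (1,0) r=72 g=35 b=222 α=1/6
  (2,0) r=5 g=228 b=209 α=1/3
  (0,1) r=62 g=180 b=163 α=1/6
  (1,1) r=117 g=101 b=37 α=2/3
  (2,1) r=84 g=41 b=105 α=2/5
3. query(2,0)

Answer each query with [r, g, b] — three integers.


(2,0) stack=L1,L2; from [0,0,0]:
+L1 (α=2/3) → [326/3, 304/3, 320/3]
+L2 (α=1/3) → [667/9, 1292/9, 1267/9]
rounded: [74, 144, 141]


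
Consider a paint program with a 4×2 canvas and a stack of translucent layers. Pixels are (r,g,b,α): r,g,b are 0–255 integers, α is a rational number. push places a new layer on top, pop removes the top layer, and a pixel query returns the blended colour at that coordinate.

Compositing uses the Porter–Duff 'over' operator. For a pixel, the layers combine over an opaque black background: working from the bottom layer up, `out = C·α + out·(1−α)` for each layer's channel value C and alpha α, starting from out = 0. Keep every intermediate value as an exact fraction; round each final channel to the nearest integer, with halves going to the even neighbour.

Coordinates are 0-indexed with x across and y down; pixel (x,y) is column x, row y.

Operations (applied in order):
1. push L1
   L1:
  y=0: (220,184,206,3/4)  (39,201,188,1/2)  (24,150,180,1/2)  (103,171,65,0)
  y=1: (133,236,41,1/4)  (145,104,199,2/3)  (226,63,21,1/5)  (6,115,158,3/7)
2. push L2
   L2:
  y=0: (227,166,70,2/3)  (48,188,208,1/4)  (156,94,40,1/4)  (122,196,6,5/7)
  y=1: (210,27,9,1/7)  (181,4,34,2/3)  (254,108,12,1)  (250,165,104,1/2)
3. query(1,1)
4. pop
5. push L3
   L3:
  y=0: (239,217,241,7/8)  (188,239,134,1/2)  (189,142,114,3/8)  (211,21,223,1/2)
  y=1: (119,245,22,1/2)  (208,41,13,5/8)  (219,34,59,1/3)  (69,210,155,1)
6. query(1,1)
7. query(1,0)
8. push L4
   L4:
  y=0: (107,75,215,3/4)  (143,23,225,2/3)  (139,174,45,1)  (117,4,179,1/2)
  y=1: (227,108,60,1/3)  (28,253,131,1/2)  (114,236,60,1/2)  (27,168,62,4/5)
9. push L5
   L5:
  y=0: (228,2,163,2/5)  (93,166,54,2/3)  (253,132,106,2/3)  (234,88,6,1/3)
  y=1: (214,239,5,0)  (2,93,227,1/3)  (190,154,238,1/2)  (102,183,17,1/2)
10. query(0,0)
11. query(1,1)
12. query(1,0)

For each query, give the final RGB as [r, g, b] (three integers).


query (1,1) [L1,L2] — begin 0,0,0
+L1 (α=2/3) → [290/3, 208/3, 398/3]
+L2 (α=2/3) → [1376/9, 232/9, 602/9]
rounded: [153, 26, 67]

query (1,1) [L1,L3] — begin 0,0,0
+L1 (α=2/3) → [290/3, 208/3, 398/3]
+L3 (α=5/8) → [665/4, 413/8, 463/8]
= [166, 52, 58]

(1,0) stack=L1,L3; from [0,0,0]:
after L1 α=1/2: [39/2, 201/2, 94]
after L3 α=1/2: [415/4, 679/4, 114]
→ [104, 170, 114]

(0,0) stack=L1,L3,L4,L5; from [0,0,0]:
L1 α=3/4: [165, 138, 309/2]
L3 α=7/8: [919/4, 1657/8, 3683/16]
L4 α=3/4: [2203/16, 3457/32, 14003/64]
L5 α=2/5: [2781/16, 10499/160, 62873/320]
rounded: [174, 66, 196]

(1,1) stack=L1,L3,L4,L5; from [0,0,0]:
after L1 α=2/3: [290/3, 208/3, 398/3]
after L3 α=5/8: [665/4, 413/8, 463/8]
after L4 α=1/2: [777/8, 2437/16, 1511/16]
after L5 α=1/3: [785/12, 3181/24, 1109/8]
rounded: [65, 133, 139]

(1,0) stack=L1,L3,L4,L5; from [0,0,0]:
L1 α=1/2: [39/2, 201/2, 94]
L3 α=1/2: [415/4, 679/4, 114]
L4 α=2/3: [1559/12, 863/12, 188]
L5 α=2/3: [3791/36, 4847/36, 296/3]
rounded: [105, 135, 99]
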